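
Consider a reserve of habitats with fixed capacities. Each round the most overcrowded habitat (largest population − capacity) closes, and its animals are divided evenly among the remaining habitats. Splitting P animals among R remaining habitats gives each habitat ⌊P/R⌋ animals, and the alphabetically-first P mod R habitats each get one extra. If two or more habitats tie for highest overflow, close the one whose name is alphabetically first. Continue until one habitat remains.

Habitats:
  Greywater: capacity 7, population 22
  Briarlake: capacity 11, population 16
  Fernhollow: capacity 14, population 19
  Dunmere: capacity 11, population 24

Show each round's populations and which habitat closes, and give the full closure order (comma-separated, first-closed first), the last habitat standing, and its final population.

Closure order: Greywater, Dunmere, Briarlake
Last habitat: Fernhollow with 81 animals

Round 1: Briarlake=16 Dunmere=24 Fernhollow=19 Greywater=22 → close Greywater (overflow 15)
  22÷3 = 7 each, +1 to first 1
Round 2: Briarlake=24 Dunmere=31 Fernhollow=26 → close Dunmere (overflow 20)
  31÷2 = 15 each, +1 to first 1
Round 3: Briarlake=40 Fernhollow=41 → close Briarlake (overflow 29)
  40÷1 = 40 each, +1 to first 0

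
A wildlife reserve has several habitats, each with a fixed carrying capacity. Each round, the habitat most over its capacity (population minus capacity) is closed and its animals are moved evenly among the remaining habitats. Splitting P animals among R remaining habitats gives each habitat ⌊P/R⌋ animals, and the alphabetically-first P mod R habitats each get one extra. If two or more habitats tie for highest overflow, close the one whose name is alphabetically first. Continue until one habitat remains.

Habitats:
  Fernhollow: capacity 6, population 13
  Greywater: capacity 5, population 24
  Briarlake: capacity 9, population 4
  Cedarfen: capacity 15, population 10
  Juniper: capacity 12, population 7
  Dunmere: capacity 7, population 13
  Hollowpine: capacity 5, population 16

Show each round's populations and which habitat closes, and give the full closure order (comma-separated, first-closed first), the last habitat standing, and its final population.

Round 1: Briarlake=4 Cedarfen=10 Dunmere=13 Fernhollow=13 Greywater=24 Hollowpine=16 Juniper=7 → close Greywater (overflow 19)
  24÷6 = 4 each, +1 to first 0
Round 2: Briarlake=8 Cedarfen=14 Dunmere=17 Fernhollow=17 Hollowpine=20 Juniper=11 → close Hollowpine (overflow 15)
  20÷5 = 4 each, +1 to first 0
Round 3: Briarlake=12 Cedarfen=18 Dunmere=21 Fernhollow=21 Juniper=15 → close Fernhollow (overflow 15)
  21÷4 = 5 each, +1 to first 1
Round 4: Briarlake=18 Cedarfen=23 Dunmere=26 Juniper=20 → close Dunmere (overflow 19)
  26÷3 = 8 each, +1 to first 2
Round 5: Briarlake=27 Cedarfen=32 Juniper=28 → close Briarlake (overflow 18)
  27÷2 = 13 each, +1 to first 1
Round 6: Cedarfen=46 Juniper=41 → close Cedarfen (overflow 31)
  46÷1 = 46 each, +1 to first 0

Closure order: Greywater, Hollowpine, Fernhollow, Dunmere, Briarlake, Cedarfen
Last habitat: Juniper with 87 animals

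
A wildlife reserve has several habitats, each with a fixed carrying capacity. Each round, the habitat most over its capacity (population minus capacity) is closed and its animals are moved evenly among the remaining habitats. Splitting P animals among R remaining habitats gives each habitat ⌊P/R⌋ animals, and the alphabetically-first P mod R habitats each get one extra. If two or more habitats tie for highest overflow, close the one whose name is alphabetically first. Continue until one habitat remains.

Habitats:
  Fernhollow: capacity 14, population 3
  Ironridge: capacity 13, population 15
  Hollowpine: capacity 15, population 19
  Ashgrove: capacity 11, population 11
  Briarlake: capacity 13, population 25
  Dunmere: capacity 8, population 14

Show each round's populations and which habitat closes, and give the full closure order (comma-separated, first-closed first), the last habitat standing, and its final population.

Round 1: Ashgrove=11 Briarlake=25 Dunmere=14 Fernhollow=3 Hollowpine=19 Ironridge=15 → close Briarlake (overflow 12)
  25÷5 = 5 each, +1 to first 0
Round 2: Ashgrove=16 Dunmere=19 Fernhollow=8 Hollowpine=24 Ironridge=20 → close Dunmere (overflow 11)
  19÷4 = 4 each, +1 to first 3
Round 3: Ashgrove=21 Fernhollow=13 Hollowpine=29 Ironridge=24 → close Hollowpine (overflow 14)
  29÷3 = 9 each, +1 to first 2
Round 4: Ashgrove=31 Fernhollow=23 Ironridge=33 → close Ashgrove (overflow 20)
  31÷2 = 15 each, +1 to first 1
Round 5: Fernhollow=39 Ironridge=48 → close Ironridge (overflow 35)
  48÷1 = 48 each, +1 to first 0

Closure order: Briarlake, Dunmere, Hollowpine, Ashgrove, Ironridge
Last habitat: Fernhollow with 87 animals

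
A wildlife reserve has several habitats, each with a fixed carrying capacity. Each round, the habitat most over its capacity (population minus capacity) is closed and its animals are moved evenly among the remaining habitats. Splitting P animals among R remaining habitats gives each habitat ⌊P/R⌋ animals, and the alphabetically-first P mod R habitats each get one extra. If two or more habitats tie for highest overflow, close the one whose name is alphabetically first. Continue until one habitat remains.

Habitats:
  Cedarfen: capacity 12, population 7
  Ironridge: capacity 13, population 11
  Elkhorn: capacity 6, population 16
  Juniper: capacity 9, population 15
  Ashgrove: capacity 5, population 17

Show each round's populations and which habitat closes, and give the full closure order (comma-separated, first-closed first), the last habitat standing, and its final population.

Closure order: Ashgrove, Elkhorn, Juniper, Ironridge
Last habitat: Cedarfen with 66 animals

Round 1: Ashgrove=17 Cedarfen=7 Elkhorn=16 Ironridge=11 Juniper=15 → close Ashgrove (overflow 12)
  17÷4 = 4 each, +1 to first 1
Round 2: Cedarfen=12 Elkhorn=20 Ironridge=15 Juniper=19 → close Elkhorn (overflow 14)
  20÷3 = 6 each, +1 to first 2
Round 3: Cedarfen=19 Ironridge=22 Juniper=25 → close Juniper (overflow 16)
  25÷2 = 12 each, +1 to first 1
Round 4: Cedarfen=32 Ironridge=34 → close Ironridge (overflow 21)
  34÷1 = 34 each, +1 to first 0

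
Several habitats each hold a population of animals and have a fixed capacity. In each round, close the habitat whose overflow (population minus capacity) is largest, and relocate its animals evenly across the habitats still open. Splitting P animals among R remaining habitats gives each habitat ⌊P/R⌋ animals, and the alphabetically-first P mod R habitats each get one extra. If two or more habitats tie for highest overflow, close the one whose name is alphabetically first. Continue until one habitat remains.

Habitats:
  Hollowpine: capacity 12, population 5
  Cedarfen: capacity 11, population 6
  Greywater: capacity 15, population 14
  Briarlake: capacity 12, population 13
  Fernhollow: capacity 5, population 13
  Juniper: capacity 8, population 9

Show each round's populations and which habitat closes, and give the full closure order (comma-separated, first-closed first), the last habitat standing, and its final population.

Closure order: Fernhollow, Briarlake, Juniper, Greywater, Cedarfen
Last habitat: Hollowpine with 60 animals

Round 1: Briarlake=13 Cedarfen=6 Fernhollow=13 Greywater=14 Hollowpine=5 Juniper=9 → close Fernhollow (overflow 8)
  13÷5 = 2 each, +1 to first 3
Round 2: Briarlake=16 Cedarfen=9 Greywater=17 Hollowpine=7 Juniper=11 → close Briarlake (overflow 4)
  16÷4 = 4 each, +1 to first 0
Round 3: Cedarfen=13 Greywater=21 Hollowpine=11 Juniper=15 → close Juniper (overflow 7)
  15÷3 = 5 each, +1 to first 0
Round 4: Cedarfen=18 Greywater=26 Hollowpine=16 → close Greywater (overflow 11)
  26÷2 = 13 each, +1 to first 0
Round 5: Cedarfen=31 Hollowpine=29 → close Cedarfen (overflow 20)
  31÷1 = 31 each, +1 to first 0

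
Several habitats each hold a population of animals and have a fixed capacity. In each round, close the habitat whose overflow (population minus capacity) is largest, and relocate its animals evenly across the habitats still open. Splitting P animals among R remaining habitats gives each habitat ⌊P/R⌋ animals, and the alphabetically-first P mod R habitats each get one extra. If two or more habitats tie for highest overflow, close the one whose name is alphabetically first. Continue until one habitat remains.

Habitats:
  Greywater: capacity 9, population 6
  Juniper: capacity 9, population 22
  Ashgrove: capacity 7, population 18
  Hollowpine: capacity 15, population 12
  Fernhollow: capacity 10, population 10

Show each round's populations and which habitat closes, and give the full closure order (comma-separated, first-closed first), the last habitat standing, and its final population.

Closure order: Juniper, Ashgrove, Fernhollow, Greywater
Last habitat: Hollowpine with 68 animals

Round 1: Ashgrove=18 Fernhollow=10 Greywater=6 Hollowpine=12 Juniper=22 → close Juniper (overflow 13)
  22÷4 = 5 each, +1 to first 2
Round 2: Ashgrove=24 Fernhollow=16 Greywater=11 Hollowpine=17 → close Ashgrove (overflow 17)
  24÷3 = 8 each, +1 to first 0
Round 3: Fernhollow=24 Greywater=19 Hollowpine=25 → close Fernhollow (overflow 14)
  24÷2 = 12 each, +1 to first 0
Round 4: Greywater=31 Hollowpine=37 → close Greywater (overflow 22)
  31÷1 = 31 each, +1 to first 0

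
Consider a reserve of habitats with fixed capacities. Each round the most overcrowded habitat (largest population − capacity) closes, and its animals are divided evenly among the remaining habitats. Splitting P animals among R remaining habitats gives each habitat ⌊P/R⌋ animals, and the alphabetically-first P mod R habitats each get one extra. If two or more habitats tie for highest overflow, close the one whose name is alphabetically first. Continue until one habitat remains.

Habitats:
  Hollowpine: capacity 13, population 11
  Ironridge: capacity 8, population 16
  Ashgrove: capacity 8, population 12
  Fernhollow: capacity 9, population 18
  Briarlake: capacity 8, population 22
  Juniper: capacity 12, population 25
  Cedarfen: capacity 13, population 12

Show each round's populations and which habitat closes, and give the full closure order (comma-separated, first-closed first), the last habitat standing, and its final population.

Round 1: Ashgrove=12 Briarlake=22 Cedarfen=12 Fernhollow=18 Hollowpine=11 Ironridge=16 Juniper=25 → close Briarlake (overflow 14)
  22÷6 = 3 each, +1 to first 4
Round 2: Ashgrove=16 Cedarfen=16 Fernhollow=22 Hollowpine=15 Ironridge=19 Juniper=28 → close Juniper (overflow 16)
  28÷5 = 5 each, +1 to first 3
Round 3: Ashgrove=22 Cedarfen=22 Fernhollow=28 Hollowpine=20 Ironridge=24 → close Fernhollow (overflow 19)
  28÷4 = 7 each, +1 to first 0
Round 4: Ashgrove=29 Cedarfen=29 Hollowpine=27 Ironridge=31 → close Ironridge (overflow 23)
  31÷3 = 10 each, +1 to first 1
Round 5: Ashgrove=40 Cedarfen=39 Hollowpine=37 → close Ashgrove (overflow 32)
  40÷2 = 20 each, +1 to first 0
Round 6: Cedarfen=59 Hollowpine=57 → close Cedarfen (overflow 46)
  59÷1 = 59 each, +1 to first 0

Closure order: Briarlake, Juniper, Fernhollow, Ironridge, Ashgrove, Cedarfen
Last habitat: Hollowpine with 116 animals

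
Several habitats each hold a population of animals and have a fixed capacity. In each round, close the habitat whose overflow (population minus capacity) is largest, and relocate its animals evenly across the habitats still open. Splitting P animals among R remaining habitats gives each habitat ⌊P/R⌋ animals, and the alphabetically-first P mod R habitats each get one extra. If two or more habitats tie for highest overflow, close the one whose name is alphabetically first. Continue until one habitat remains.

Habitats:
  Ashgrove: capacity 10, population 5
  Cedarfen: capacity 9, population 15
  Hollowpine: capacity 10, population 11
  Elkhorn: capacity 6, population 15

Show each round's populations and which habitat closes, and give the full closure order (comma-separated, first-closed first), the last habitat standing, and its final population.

Closure order: Elkhorn, Cedarfen, Hollowpine
Last habitat: Ashgrove with 46 animals

Round 1: Ashgrove=5 Cedarfen=15 Elkhorn=15 Hollowpine=11 → close Elkhorn (overflow 9)
  15÷3 = 5 each, +1 to first 0
Round 2: Ashgrove=10 Cedarfen=20 Hollowpine=16 → close Cedarfen (overflow 11)
  20÷2 = 10 each, +1 to first 0
Round 3: Ashgrove=20 Hollowpine=26 → close Hollowpine (overflow 16)
  26÷1 = 26 each, +1 to first 0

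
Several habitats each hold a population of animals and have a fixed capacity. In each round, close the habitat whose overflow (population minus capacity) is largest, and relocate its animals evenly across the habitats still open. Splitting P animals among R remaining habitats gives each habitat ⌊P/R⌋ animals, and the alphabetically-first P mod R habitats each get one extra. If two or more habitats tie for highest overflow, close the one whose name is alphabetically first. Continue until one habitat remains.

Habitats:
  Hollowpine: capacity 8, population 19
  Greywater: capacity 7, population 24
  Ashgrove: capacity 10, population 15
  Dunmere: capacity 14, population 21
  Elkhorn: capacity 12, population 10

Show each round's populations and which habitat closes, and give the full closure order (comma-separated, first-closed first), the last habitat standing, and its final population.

Closure order: Greywater, Hollowpine, Dunmere, Ashgrove
Last habitat: Elkhorn with 89 animals

Round 1: Ashgrove=15 Dunmere=21 Elkhorn=10 Greywater=24 Hollowpine=19 → close Greywater (overflow 17)
  24÷4 = 6 each, +1 to first 0
Round 2: Ashgrove=21 Dunmere=27 Elkhorn=16 Hollowpine=25 → close Hollowpine (overflow 17)
  25÷3 = 8 each, +1 to first 1
Round 3: Ashgrove=30 Dunmere=35 Elkhorn=24 → close Dunmere (overflow 21)
  35÷2 = 17 each, +1 to first 1
Round 4: Ashgrove=48 Elkhorn=41 → close Ashgrove (overflow 38)
  48÷1 = 48 each, +1 to first 0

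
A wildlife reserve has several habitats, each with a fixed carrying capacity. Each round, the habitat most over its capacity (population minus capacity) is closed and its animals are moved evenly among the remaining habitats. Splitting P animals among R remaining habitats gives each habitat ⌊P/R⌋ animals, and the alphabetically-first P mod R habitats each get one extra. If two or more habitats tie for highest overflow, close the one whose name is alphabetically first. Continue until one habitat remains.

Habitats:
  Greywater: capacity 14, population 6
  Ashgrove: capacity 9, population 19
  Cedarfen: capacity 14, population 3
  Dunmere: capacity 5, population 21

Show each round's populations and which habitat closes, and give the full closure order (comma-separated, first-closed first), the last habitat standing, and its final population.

Closure order: Dunmere, Ashgrove, Greywater
Last habitat: Cedarfen with 49 animals

Round 1: Ashgrove=19 Cedarfen=3 Dunmere=21 Greywater=6 → close Dunmere (overflow 16)
  21÷3 = 7 each, +1 to first 0
Round 2: Ashgrove=26 Cedarfen=10 Greywater=13 → close Ashgrove (overflow 17)
  26÷2 = 13 each, +1 to first 0
Round 3: Cedarfen=23 Greywater=26 → close Greywater (overflow 12)
  26÷1 = 26 each, +1 to first 0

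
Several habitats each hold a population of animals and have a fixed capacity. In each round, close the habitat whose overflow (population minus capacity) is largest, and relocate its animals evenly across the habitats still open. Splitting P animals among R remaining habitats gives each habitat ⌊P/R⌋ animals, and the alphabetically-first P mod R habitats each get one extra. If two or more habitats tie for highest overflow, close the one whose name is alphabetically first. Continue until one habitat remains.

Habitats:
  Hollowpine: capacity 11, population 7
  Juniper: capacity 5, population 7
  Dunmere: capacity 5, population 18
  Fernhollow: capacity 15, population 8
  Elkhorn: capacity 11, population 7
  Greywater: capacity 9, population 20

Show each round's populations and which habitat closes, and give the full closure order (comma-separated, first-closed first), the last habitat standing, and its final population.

Closure order: Dunmere, Greywater, Juniper, Elkhorn, Hollowpine
Last habitat: Fernhollow with 67 animals

Round 1: Dunmere=18 Elkhorn=7 Fernhollow=8 Greywater=20 Hollowpine=7 Juniper=7 → close Dunmere (overflow 13)
  18÷5 = 3 each, +1 to first 3
Round 2: Elkhorn=11 Fernhollow=12 Greywater=24 Hollowpine=10 Juniper=10 → close Greywater (overflow 15)
  24÷4 = 6 each, +1 to first 0
Round 3: Elkhorn=17 Fernhollow=18 Hollowpine=16 Juniper=16 → close Juniper (overflow 11)
  16÷3 = 5 each, +1 to first 1
Round 4: Elkhorn=23 Fernhollow=23 Hollowpine=21 → close Elkhorn (overflow 12)
  23÷2 = 11 each, +1 to first 1
Round 5: Fernhollow=35 Hollowpine=32 → close Hollowpine (overflow 21)
  32÷1 = 32 each, +1 to first 0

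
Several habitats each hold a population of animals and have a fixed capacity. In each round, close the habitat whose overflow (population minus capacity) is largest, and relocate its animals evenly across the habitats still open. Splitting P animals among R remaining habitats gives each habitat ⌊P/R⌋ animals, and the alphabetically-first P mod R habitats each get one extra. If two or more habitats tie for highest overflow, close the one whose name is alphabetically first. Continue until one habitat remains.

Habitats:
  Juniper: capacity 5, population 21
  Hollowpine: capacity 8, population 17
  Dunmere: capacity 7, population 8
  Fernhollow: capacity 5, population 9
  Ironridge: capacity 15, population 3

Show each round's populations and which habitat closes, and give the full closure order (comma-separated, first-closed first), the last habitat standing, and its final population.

Closure order: Juniper, Hollowpine, Fernhollow, Dunmere
Last habitat: Ironridge with 58 animals

Round 1: Dunmere=8 Fernhollow=9 Hollowpine=17 Ironridge=3 Juniper=21 → close Juniper (overflow 16)
  21÷4 = 5 each, +1 to first 1
Round 2: Dunmere=14 Fernhollow=14 Hollowpine=22 Ironridge=8 → close Hollowpine (overflow 14)
  22÷3 = 7 each, +1 to first 1
Round 3: Dunmere=22 Fernhollow=21 Ironridge=15 → close Fernhollow (overflow 16)
  21÷2 = 10 each, +1 to first 1
Round 4: Dunmere=33 Ironridge=25 → close Dunmere (overflow 26)
  33÷1 = 33 each, +1 to first 0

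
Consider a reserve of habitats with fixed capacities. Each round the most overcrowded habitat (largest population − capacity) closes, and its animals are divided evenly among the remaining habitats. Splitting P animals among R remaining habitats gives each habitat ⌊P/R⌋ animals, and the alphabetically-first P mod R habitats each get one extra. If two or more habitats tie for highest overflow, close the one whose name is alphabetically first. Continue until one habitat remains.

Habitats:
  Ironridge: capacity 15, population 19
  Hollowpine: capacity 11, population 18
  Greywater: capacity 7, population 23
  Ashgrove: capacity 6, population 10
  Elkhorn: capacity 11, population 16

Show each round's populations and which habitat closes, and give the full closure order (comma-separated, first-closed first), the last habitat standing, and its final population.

Closure order: Greywater, Hollowpine, Elkhorn, Ashgrove
Last habitat: Ironridge with 86 animals

Round 1: Ashgrove=10 Elkhorn=16 Greywater=23 Hollowpine=18 Ironridge=19 → close Greywater (overflow 16)
  23÷4 = 5 each, +1 to first 3
Round 2: Ashgrove=16 Elkhorn=22 Hollowpine=24 Ironridge=24 → close Hollowpine (overflow 13)
  24÷3 = 8 each, +1 to first 0
Round 3: Ashgrove=24 Elkhorn=30 Ironridge=32 → close Elkhorn (overflow 19)
  30÷2 = 15 each, +1 to first 0
Round 4: Ashgrove=39 Ironridge=47 → close Ashgrove (overflow 33)
  39÷1 = 39 each, +1 to first 0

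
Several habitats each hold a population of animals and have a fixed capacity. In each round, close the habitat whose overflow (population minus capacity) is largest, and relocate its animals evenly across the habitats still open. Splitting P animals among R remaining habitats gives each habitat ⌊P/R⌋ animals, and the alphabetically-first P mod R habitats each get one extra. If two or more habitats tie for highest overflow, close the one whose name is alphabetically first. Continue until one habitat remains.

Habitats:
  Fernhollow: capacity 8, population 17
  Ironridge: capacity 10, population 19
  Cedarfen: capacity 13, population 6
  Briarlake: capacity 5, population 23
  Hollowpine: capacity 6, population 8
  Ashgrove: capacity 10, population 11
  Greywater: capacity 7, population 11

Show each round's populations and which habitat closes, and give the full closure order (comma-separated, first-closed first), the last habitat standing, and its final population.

Closure order: Briarlake, Fernhollow, Ironridge, Greywater, Ashgrove, Hollowpine
Last habitat: Cedarfen with 95 animals

Round 1: Ashgrove=11 Briarlake=23 Cedarfen=6 Fernhollow=17 Greywater=11 Hollowpine=8 Ironridge=19 → close Briarlake (overflow 18)
  23÷6 = 3 each, +1 to first 5
Round 2: Ashgrove=15 Cedarfen=10 Fernhollow=21 Greywater=15 Hollowpine=12 Ironridge=22 → close Fernhollow (overflow 13)
  21÷5 = 4 each, +1 to first 1
Round 3: Ashgrove=20 Cedarfen=14 Greywater=19 Hollowpine=16 Ironridge=26 → close Ironridge (overflow 16)
  26÷4 = 6 each, +1 to first 2
Round 4: Ashgrove=27 Cedarfen=21 Greywater=25 Hollowpine=22 → close Greywater (overflow 18)
  25÷3 = 8 each, +1 to first 1
Round 5: Ashgrove=36 Cedarfen=29 Hollowpine=30 → close Ashgrove (overflow 26)
  36÷2 = 18 each, +1 to first 0
Round 6: Cedarfen=47 Hollowpine=48 → close Hollowpine (overflow 42)
  48÷1 = 48 each, +1 to first 0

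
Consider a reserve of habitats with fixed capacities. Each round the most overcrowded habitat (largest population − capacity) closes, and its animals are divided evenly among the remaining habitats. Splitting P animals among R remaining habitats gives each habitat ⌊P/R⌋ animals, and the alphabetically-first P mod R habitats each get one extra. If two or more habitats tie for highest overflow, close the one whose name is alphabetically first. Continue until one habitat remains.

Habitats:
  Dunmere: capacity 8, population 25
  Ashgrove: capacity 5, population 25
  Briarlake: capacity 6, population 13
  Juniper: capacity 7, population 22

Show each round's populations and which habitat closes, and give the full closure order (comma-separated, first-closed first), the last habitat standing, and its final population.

Closure order: Ashgrove, Dunmere, Juniper
Last habitat: Briarlake with 85 animals

Round 1: Ashgrove=25 Briarlake=13 Dunmere=25 Juniper=22 → close Ashgrove (overflow 20)
  25÷3 = 8 each, +1 to first 1
Round 2: Briarlake=22 Dunmere=33 Juniper=30 → close Dunmere (overflow 25)
  33÷2 = 16 each, +1 to first 1
Round 3: Briarlake=39 Juniper=46 → close Juniper (overflow 39)
  46÷1 = 46 each, +1 to first 0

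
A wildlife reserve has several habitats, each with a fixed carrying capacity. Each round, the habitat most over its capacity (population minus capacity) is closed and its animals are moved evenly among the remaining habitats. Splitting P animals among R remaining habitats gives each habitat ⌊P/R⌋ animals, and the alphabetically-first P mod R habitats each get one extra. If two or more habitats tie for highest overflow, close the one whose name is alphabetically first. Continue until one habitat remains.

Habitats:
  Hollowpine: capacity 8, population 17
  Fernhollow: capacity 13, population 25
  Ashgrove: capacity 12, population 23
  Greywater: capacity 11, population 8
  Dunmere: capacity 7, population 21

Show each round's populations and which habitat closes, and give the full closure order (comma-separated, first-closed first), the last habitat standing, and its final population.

Round 1: Ashgrove=23 Dunmere=21 Fernhollow=25 Greywater=8 Hollowpine=17 → close Dunmere (overflow 14)
  21÷4 = 5 each, +1 to first 1
Round 2: Ashgrove=29 Fernhollow=30 Greywater=13 Hollowpine=22 → close Ashgrove (overflow 17)
  29÷3 = 9 each, +1 to first 2
Round 3: Fernhollow=40 Greywater=23 Hollowpine=31 → close Fernhollow (overflow 27)
  40÷2 = 20 each, +1 to first 0
Round 4: Greywater=43 Hollowpine=51 → close Hollowpine (overflow 43)
  51÷1 = 51 each, +1 to first 0

Closure order: Dunmere, Ashgrove, Fernhollow, Hollowpine
Last habitat: Greywater with 94 animals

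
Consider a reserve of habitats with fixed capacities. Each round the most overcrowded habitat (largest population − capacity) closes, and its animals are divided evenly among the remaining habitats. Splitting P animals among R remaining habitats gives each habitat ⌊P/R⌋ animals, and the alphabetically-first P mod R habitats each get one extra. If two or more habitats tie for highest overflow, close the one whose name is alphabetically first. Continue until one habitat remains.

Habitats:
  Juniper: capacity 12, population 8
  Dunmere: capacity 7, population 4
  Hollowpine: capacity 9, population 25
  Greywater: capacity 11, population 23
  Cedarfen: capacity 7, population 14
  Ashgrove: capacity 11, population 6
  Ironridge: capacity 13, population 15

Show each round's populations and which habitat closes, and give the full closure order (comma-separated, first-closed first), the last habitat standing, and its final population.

Round 1: Ashgrove=6 Cedarfen=14 Dunmere=4 Greywater=23 Hollowpine=25 Ironridge=15 Juniper=8 → close Hollowpine (overflow 16)
  25÷6 = 4 each, +1 to first 1
Round 2: Ashgrove=11 Cedarfen=18 Dunmere=8 Greywater=27 Ironridge=19 Juniper=12 → close Greywater (overflow 16)
  27÷5 = 5 each, +1 to first 2
Round 3: Ashgrove=17 Cedarfen=24 Dunmere=13 Ironridge=24 Juniper=17 → close Cedarfen (overflow 17)
  24÷4 = 6 each, +1 to first 0
Round 4: Ashgrove=23 Dunmere=19 Ironridge=30 Juniper=23 → close Ironridge (overflow 17)
  30÷3 = 10 each, +1 to first 0
Round 5: Ashgrove=33 Dunmere=29 Juniper=33 → close Ashgrove (overflow 22)
  33÷2 = 16 each, +1 to first 1
Round 6: Dunmere=46 Juniper=49 → close Dunmere (overflow 39)
  46÷1 = 46 each, +1 to first 0

Closure order: Hollowpine, Greywater, Cedarfen, Ironridge, Ashgrove, Dunmere
Last habitat: Juniper with 95 animals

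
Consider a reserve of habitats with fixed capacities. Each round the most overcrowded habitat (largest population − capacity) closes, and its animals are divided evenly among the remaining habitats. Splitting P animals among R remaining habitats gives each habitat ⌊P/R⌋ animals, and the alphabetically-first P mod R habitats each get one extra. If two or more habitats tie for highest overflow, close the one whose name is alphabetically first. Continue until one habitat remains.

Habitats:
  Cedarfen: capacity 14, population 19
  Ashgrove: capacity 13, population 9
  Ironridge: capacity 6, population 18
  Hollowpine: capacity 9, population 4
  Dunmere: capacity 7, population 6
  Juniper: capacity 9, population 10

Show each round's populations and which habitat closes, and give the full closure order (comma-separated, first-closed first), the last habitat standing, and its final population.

Closure order: Ironridge, Cedarfen, Dunmere, Juniper, Ashgrove
Last habitat: Hollowpine with 66 animals

Round 1: Ashgrove=9 Cedarfen=19 Dunmere=6 Hollowpine=4 Ironridge=18 Juniper=10 → close Ironridge (overflow 12)
  18÷5 = 3 each, +1 to first 3
Round 2: Ashgrove=13 Cedarfen=23 Dunmere=10 Hollowpine=7 Juniper=13 → close Cedarfen (overflow 9)
  23÷4 = 5 each, +1 to first 3
Round 3: Ashgrove=19 Dunmere=16 Hollowpine=13 Juniper=18 → close Dunmere (overflow 9)
  16÷3 = 5 each, +1 to first 1
Round 4: Ashgrove=25 Hollowpine=18 Juniper=23 → close Juniper (overflow 14)
  23÷2 = 11 each, +1 to first 1
Round 5: Ashgrove=37 Hollowpine=29 → close Ashgrove (overflow 24)
  37÷1 = 37 each, +1 to first 0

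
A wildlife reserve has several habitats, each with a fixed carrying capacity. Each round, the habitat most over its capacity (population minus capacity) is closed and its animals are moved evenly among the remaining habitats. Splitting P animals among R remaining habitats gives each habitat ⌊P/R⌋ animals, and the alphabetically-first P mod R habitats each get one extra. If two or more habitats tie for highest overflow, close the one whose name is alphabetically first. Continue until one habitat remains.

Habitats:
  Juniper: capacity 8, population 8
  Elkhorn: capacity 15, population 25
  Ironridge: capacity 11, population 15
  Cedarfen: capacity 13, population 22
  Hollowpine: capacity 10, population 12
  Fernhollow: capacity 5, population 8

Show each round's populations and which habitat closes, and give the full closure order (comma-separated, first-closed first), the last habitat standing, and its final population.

Closure order: Elkhorn, Cedarfen, Ironridge, Fernhollow, Hollowpine
Last habitat: Juniper with 90 animals

Round 1: Cedarfen=22 Elkhorn=25 Fernhollow=8 Hollowpine=12 Ironridge=15 Juniper=8 → close Elkhorn (overflow 10)
  25÷5 = 5 each, +1 to first 0
Round 2: Cedarfen=27 Fernhollow=13 Hollowpine=17 Ironridge=20 Juniper=13 → close Cedarfen (overflow 14)
  27÷4 = 6 each, +1 to first 3
Round 3: Fernhollow=20 Hollowpine=24 Ironridge=27 Juniper=19 → close Ironridge (overflow 16)
  27÷3 = 9 each, +1 to first 0
Round 4: Fernhollow=29 Hollowpine=33 Juniper=28 → close Fernhollow (overflow 24)
  29÷2 = 14 each, +1 to first 1
Round 5: Hollowpine=48 Juniper=42 → close Hollowpine (overflow 38)
  48÷1 = 48 each, +1 to first 0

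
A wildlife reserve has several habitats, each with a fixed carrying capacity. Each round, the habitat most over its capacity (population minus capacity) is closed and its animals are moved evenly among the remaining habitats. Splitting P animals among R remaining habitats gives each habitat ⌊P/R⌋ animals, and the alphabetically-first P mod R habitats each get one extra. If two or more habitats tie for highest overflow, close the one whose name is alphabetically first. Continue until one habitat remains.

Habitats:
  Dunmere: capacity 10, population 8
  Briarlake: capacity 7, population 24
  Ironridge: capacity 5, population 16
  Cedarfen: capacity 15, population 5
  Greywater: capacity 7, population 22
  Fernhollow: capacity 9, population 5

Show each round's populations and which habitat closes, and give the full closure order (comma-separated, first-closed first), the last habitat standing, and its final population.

Closure order: Briarlake, Greywater, Ironridge, Dunmere, Fernhollow
Last habitat: Cedarfen with 80 animals

Round 1: Briarlake=24 Cedarfen=5 Dunmere=8 Fernhollow=5 Greywater=22 Ironridge=16 → close Briarlake (overflow 17)
  24÷5 = 4 each, +1 to first 4
Round 2: Cedarfen=10 Dunmere=13 Fernhollow=10 Greywater=27 Ironridge=20 → close Greywater (overflow 20)
  27÷4 = 6 each, +1 to first 3
Round 3: Cedarfen=17 Dunmere=20 Fernhollow=17 Ironridge=26 → close Ironridge (overflow 21)
  26÷3 = 8 each, +1 to first 2
Round 4: Cedarfen=26 Dunmere=29 Fernhollow=25 → close Dunmere (overflow 19)
  29÷2 = 14 each, +1 to first 1
Round 5: Cedarfen=41 Fernhollow=39 → close Fernhollow (overflow 30)
  39÷1 = 39 each, +1 to first 0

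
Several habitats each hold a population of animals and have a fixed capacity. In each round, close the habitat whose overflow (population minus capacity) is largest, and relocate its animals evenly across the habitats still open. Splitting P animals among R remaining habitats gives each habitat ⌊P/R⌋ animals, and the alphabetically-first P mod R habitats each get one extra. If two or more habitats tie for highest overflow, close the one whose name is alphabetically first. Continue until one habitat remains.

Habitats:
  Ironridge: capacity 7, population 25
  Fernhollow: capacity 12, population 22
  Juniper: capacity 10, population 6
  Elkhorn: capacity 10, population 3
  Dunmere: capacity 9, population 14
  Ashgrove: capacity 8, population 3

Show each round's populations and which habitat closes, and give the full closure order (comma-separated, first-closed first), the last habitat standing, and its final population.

Round 1: Ashgrove=3 Dunmere=14 Elkhorn=3 Fernhollow=22 Ironridge=25 Juniper=6 → close Ironridge (overflow 18)
  25÷5 = 5 each, +1 to first 0
Round 2: Ashgrove=8 Dunmere=19 Elkhorn=8 Fernhollow=27 Juniper=11 → close Fernhollow (overflow 15)
  27÷4 = 6 each, +1 to first 3
Round 3: Ashgrove=15 Dunmere=26 Elkhorn=15 Juniper=17 → close Dunmere (overflow 17)
  26÷3 = 8 each, +1 to first 2
Round 4: Ashgrove=24 Elkhorn=24 Juniper=25 → close Ashgrove (overflow 16)
  24÷2 = 12 each, +1 to first 0
Round 5: Elkhorn=36 Juniper=37 → close Juniper (overflow 27)
  37÷1 = 37 each, +1 to first 0

Closure order: Ironridge, Fernhollow, Dunmere, Ashgrove, Juniper
Last habitat: Elkhorn with 73 animals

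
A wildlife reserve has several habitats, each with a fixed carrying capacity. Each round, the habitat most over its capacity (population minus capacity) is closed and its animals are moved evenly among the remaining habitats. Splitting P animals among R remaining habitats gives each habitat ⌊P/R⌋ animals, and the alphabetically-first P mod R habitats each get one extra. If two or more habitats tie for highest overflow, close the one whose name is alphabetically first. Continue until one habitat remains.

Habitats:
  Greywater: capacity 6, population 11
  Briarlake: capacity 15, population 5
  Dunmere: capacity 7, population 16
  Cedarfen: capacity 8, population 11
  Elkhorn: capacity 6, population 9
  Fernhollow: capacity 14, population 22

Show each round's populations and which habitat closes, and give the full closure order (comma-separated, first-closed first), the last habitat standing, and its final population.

Round 1: Briarlake=5 Cedarfen=11 Dunmere=16 Elkhorn=9 Fernhollow=22 Greywater=11 → close Dunmere (overflow 9)
  16÷5 = 3 each, +1 to first 1
Round 2: Briarlake=9 Cedarfen=14 Elkhorn=12 Fernhollow=25 Greywater=14 → close Fernhollow (overflow 11)
  25÷4 = 6 each, +1 to first 1
Round 3: Briarlake=16 Cedarfen=20 Elkhorn=18 Greywater=20 → close Greywater (overflow 14)
  20÷3 = 6 each, +1 to first 2
Round 4: Briarlake=23 Cedarfen=27 Elkhorn=24 → close Cedarfen (overflow 19)
  27÷2 = 13 each, +1 to first 1
Round 5: Briarlake=37 Elkhorn=37 → close Elkhorn (overflow 31)
  37÷1 = 37 each, +1 to first 0

Closure order: Dunmere, Fernhollow, Greywater, Cedarfen, Elkhorn
Last habitat: Briarlake with 74 animals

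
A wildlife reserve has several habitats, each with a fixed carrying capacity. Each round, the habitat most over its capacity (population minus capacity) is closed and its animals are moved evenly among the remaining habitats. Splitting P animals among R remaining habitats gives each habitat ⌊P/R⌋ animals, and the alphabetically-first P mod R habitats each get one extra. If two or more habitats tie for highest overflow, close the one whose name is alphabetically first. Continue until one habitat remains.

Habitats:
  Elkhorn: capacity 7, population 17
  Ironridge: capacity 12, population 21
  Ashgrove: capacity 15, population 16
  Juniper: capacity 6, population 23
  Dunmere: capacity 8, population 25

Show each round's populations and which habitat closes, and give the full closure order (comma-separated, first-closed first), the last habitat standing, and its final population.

Round 1: Ashgrove=16 Dunmere=25 Elkhorn=17 Ironridge=21 Juniper=23 → close Dunmere (overflow 17)
  25÷4 = 6 each, +1 to first 1
Round 2: Ashgrove=23 Elkhorn=23 Ironridge=27 Juniper=29 → close Juniper (overflow 23)
  29÷3 = 9 each, +1 to first 2
Round 3: Ashgrove=33 Elkhorn=33 Ironridge=36 → close Elkhorn (overflow 26)
  33÷2 = 16 each, +1 to first 1
Round 4: Ashgrove=50 Ironridge=52 → close Ironridge (overflow 40)
  52÷1 = 52 each, +1 to first 0

Closure order: Dunmere, Juniper, Elkhorn, Ironridge
Last habitat: Ashgrove with 102 animals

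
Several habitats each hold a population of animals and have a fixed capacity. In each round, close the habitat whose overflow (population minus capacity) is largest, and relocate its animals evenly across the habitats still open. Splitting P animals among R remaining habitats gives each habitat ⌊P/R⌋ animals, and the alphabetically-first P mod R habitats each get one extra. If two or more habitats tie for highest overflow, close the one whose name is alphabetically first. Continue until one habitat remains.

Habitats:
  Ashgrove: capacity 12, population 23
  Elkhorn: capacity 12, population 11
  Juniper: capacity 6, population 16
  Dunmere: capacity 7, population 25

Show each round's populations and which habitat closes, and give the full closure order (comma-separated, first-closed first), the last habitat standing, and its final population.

Round 1: Ashgrove=23 Dunmere=25 Elkhorn=11 Juniper=16 → close Dunmere (overflow 18)
  25÷3 = 8 each, +1 to first 1
Round 2: Ashgrove=32 Elkhorn=19 Juniper=24 → close Ashgrove (overflow 20)
  32÷2 = 16 each, +1 to first 0
Round 3: Elkhorn=35 Juniper=40 → close Juniper (overflow 34)
  40÷1 = 40 each, +1 to first 0

Closure order: Dunmere, Ashgrove, Juniper
Last habitat: Elkhorn with 75 animals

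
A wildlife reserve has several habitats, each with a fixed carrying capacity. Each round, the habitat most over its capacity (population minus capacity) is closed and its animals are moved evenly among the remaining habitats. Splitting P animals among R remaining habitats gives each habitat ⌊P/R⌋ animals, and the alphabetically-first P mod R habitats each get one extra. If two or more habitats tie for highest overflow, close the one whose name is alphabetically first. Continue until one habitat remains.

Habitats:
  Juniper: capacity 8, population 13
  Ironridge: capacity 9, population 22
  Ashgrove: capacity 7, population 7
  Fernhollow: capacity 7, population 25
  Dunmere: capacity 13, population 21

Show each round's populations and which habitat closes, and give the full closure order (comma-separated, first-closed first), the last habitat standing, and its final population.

Round 1: Ashgrove=7 Dunmere=21 Fernhollow=25 Ironridge=22 Juniper=13 → close Fernhollow (overflow 18)
  25÷4 = 6 each, +1 to first 1
Round 2: Ashgrove=14 Dunmere=27 Ironridge=28 Juniper=19 → close Ironridge (overflow 19)
  28÷3 = 9 each, +1 to first 1
Round 3: Ashgrove=24 Dunmere=36 Juniper=28 → close Dunmere (overflow 23)
  36÷2 = 18 each, +1 to first 0
Round 4: Ashgrove=42 Juniper=46 → close Juniper (overflow 38)
  46÷1 = 46 each, +1 to first 0

Closure order: Fernhollow, Ironridge, Dunmere, Juniper
Last habitat: Ashgrove with 88 animals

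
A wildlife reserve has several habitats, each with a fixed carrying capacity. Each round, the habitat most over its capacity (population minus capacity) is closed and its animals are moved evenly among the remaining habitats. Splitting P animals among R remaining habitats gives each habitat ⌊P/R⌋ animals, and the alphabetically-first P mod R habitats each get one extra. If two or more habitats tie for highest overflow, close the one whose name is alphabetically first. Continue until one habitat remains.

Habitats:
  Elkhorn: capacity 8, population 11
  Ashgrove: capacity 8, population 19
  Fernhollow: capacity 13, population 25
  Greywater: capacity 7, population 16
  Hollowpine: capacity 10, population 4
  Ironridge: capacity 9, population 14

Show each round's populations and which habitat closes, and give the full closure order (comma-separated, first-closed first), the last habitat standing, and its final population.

Closure order: Fernhollow, Ashgrove, Greywater, Ironridge, Elkhorn
Last habitat: Hollowpine with 89 animals

Round 1: Ashgrove=19 Elkhorn=11 Fernhollow=25 Greywater=16 Hollowpine=4 Ironridge=14 → close Fernhollow (overflow 12)
  25÷5 = 5 each, +1 to first 0
Round 2: Ashgrove=24 Elkhorn=16 Greywater=21 Hollowpine=9 Ironridge=19 → close Ashgrove (overflow 16)
  24÷4 = 6 each, +1 to first 0
Round 3: Elkhorn=22 Greywater=27 Hollowpine=15 Ironridge=25 → close Greywater (overflow 20)
  27÷3 = 9 each, +1 to first 0
Round 4: Elkhorn=31 Hollowpine=24 Ironridge=34 → close Ironridge (overflow 25)
  34÷2 = 17 each, +1 to first 0
Round 5: Elkhorn=48 Hollowpine=41 → close Elkhorn (overflow 40)
  48÷1 = 48 each, +1 to first 0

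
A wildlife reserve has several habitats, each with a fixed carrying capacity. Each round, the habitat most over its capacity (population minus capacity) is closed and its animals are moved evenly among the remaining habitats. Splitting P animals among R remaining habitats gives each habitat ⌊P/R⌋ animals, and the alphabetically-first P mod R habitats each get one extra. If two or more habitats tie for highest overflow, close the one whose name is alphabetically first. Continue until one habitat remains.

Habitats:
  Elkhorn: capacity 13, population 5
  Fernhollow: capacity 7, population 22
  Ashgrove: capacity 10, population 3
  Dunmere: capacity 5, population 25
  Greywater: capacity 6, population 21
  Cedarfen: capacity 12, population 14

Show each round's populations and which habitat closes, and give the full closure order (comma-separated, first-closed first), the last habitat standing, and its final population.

Round 1: Ashgrove=3 Cedarfen=14 Dunmere=25 Elkhorn=5 Fernhollow=22 Greywater=21 → close Dunmere (overflow 20)
  25÷5 = 5 each, +1 to first 0
Round 2: Ashgrove=8 Cedarfen=19 Elkhorn=10 Fernhollow=27 Greywater=26 → close Fernhollow (overflow 20)
  27÷4 = 6 each, +1 to first 3
Round 3: Ashgrove=15 Cedarfen=26 Elkhorn=17 Greywater=32 → close Greywater (overflow 26)
  32÷3 = 10 each, +1 to first 2
Round 4: Ashgrove=26 Cedarfen=37 Elkhorn=27 → close Cedarfen (overflow 25)
  37÷2 = 18 each, +1 to first 1
Round 5: Ashgrove=45 Elkhorn=45 → close Ashgrove (overflow 35)
  45÷1 = 45 each, +1 to first 0

Closure order: Dunmere, Fernhollow, Greywater, Cedarfen, Ashgrove
Last habitat: Elkhorn with 90 animals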